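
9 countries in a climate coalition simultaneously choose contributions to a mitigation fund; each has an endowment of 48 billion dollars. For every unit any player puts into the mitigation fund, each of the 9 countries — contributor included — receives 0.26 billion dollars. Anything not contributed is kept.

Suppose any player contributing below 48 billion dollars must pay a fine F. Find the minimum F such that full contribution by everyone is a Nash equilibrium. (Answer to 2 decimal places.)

Given the others contribute fully, the best deviation is to contribute 0 (any partial contribution still incurs the fine and gives up units whose private return 0.26 is below 1).
Deviating from 48 to 0 saves 48 billion dollars but forfeits the deviator's share of the drop in the mitigation fund: 0.26 × 48 = 12.48.
So the deviation gain is 48 − 12.48 = 35.52, and the fine must be at least 35.52 billion dollars to wipe it out.

35.52 billion dollars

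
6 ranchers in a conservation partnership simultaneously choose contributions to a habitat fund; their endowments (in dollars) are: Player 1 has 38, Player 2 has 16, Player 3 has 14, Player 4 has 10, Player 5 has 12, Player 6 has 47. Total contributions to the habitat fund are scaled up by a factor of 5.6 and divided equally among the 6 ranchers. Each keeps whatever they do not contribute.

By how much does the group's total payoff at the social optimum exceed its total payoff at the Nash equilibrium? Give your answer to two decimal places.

630.20 dollars

The private return per contributed unit is 5.6/6 = 0.9333 < 1 for every player regardless of endowment, so the Nash equilibrium is zero contribution and the group total is Σ E_j = 38 + 16 + 14 + 10 + 12 + 47 = 137.
Each contributed unit returns 5.600 to the group, so the social optimum is full contribution by everyone: group total = 5.600 × 137 = 767.20.
Efficiency loss = (5.600 − 1) × 137 = 630.20.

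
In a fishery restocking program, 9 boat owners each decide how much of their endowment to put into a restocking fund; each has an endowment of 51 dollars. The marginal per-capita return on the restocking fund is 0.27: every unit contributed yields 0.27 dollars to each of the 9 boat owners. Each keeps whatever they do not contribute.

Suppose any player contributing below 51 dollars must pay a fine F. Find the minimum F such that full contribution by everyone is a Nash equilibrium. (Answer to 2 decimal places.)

Given the others contribute fully, the best deviation is to contribute 0 (any partial contribution still incurs the fine and gives up units whose private return 0.27 is below 1).
Deviating from 51 to 0 saves 51 dollars but forfeits the deviator's share of the drop in the restocking fund: 0.27 × 51 = 13.77.
So the deviation gain is 51 − 13.77 = 37.23, and the fine must be at least 37.23 dollars to wipe it out.

37.23 dollars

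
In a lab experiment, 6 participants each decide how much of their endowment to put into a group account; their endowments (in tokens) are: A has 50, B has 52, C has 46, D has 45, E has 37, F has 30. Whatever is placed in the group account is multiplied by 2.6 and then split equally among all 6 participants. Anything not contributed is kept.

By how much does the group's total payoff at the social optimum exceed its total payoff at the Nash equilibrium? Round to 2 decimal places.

The private return per contributed unit is 2.6/6 = 0.4333 < 1 for every player regardless of endowment, so the Nash equilibrium is zero contribution and the group total is Σ E_j = 50 + 52 + 46 + 45 + 37 + 30 = 260.
Each contributed unit returns 2.600 to the group, so the social optimum is full contribution by everyone: group total = 2.600 × 260 = 676.00.
Efficiency loss = (2.600 − 1) × 260 = 416.00.

416.00 tokens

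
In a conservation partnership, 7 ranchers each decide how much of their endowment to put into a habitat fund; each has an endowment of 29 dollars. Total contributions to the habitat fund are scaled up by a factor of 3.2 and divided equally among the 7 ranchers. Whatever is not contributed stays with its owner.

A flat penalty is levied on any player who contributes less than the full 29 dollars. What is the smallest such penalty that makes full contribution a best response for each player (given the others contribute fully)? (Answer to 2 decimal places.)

15.74 dollars

Given the others contribute fully, the best deviation is to contribute 0 (any partial contribution still incurs the fine and gives up units whose private return 0.4571 is below 1).
Deviating from 29 to 0 saves 29 dollars but forfeits the deviator's share of the drop in the habitat fund: 3.2/7 × 29 = 13.26.
So the deviation gain is 29 − 13.26 = 15.74, and the fine must be at least 15.74 dollars to wipe it out.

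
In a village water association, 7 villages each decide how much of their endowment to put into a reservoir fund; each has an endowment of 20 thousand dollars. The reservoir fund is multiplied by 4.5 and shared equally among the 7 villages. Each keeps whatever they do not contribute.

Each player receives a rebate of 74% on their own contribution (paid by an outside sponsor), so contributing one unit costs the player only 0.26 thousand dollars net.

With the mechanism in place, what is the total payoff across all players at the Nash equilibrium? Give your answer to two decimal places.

The effective private return per unit is now (4.5/7) / 0.26 = 2.4725 > 1, so every player's dominant strategy flips to full contribution.
So the Nash equilibrium is full contribution by all 7; the group earns 7 × (20 × 0.74 + 4.5 × 20) = 733.60.

733.60 thousand dollars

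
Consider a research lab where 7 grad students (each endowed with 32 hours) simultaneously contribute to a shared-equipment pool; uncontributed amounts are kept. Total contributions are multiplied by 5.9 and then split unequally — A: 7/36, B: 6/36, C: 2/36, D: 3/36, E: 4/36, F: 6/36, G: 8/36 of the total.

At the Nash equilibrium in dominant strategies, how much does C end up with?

52.98 hours

Player j's private return per contributed unit is 5.9 × (j's share). Contributing is weakly dominant for j when that share is at least 1/5.9 = 0.1695, and contributing 0 is dominant otherwise.
The shares above 0.1695 belong to A and G, contributing 32 each; the remaining 5 contribute 0. Total contributed: 64.
C keeps 32 and receives 5.9 × 64 × 2/36 = 20.98 from the shared-equipment pool, for a payoff of 52.98.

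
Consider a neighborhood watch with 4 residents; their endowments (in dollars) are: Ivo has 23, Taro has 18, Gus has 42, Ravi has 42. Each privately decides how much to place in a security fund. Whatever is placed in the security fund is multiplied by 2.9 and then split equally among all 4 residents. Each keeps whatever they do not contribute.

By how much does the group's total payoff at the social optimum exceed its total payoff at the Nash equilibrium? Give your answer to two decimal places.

The private return per contributed unit is 2.9/4 = 0.7250 < 1 for every player regardless of endowment, so the Nash equilibrium is zero contribution and the group total is Σ E_j = 23 + 18 + 42 + 42 = 125.
Each contributed unit returns 2.900 to the group, so the social optimum is full contribution by everyone: group total = 2.900 × 125 = 362.50.
Efficiency loss = (2.900 − 1) × 125 = 237.50.

237.50 dollars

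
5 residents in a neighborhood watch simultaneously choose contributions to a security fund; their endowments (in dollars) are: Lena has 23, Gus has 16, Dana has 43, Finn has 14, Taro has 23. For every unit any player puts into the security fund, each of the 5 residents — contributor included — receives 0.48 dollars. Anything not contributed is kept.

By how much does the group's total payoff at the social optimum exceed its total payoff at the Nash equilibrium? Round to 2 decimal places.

The private return per contributed unit is 0.48 < 1 for everyone, so the Nash equilibrium is zero contribution and the group total is Σ E_j = 23 + 16 + 43 + 14 + 23 = 119.
Each contributed unit returns 2.400 to the group, so the social optimum is full contribution by everyone: group total = 2.400 × 119 = 285.60.
Efficiency loss = (2.400 − 1) × 119 = 166.60.

166.60 dollars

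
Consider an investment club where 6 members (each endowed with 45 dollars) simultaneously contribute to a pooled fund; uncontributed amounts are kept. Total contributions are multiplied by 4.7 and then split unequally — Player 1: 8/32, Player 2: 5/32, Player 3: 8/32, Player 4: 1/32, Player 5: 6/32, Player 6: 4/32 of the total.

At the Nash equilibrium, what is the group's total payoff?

603.00 dollars

For player j, contributing a unit is worthwhile iff 4.7 × (j's share) ≥ 1, i.e. iff j's share is at least 0.2128.
Player 1 and Player 3 are above the threshold, contributing 45 each; the remaining 4 contribute 0. Total contributed: 90.
The pooled fund pays out 4.7 × 90 = 423.00 in total (split across the unequal shares, but the aggregate is all that matters for the group sum).
The 4 free-riders keep 45 each, adding 180. Group total = 180 + 423.00 = 603.00.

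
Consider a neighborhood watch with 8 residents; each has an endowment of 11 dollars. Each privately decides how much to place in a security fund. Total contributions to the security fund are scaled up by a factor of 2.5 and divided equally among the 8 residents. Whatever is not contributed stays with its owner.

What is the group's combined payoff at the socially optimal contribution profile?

220.00 dollars

Each contributed unit returns 2.500 to the group as a whole (0.3125 to each of 8 players), which exceeds 1, so the social optimum is full contribution: group total = 2.500 × 88 = 220.00.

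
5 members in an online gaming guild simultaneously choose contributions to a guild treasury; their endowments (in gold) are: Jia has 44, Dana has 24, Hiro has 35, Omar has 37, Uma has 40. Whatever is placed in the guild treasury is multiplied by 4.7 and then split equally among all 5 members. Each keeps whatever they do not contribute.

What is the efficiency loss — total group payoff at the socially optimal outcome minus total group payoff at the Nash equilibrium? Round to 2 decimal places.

The private return per contributed unit is 4.7/5 = 0.9400 < 1 for every player regardless of endowment, so the Nash equilibrium is zero contribution and the group total is Σ E_j = 44 + 24 + 35 + 37 + 40 = 180.
Each contributed unit returns 4.700 to the group, so the social optimum is full contribution by everyone: group total = 4.700 × 180 = 846.00.
Efficiency loss = (4.700 − 1) × 180 = 666.00.

666.00 gold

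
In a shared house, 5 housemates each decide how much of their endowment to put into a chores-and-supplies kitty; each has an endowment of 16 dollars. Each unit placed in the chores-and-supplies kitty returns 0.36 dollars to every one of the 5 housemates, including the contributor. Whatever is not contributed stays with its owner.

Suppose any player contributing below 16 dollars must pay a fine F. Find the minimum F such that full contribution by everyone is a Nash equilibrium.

10.24 dollars

Given the others contribute fully, the best deviation is to contribute 0 (any partial contribution still incurs the fine and gives up units whose private return 0.36 is below 1).
Deviating from 16 to 0 saves 16 dollars but forfeits the deviator's share of the drop in the chores-and-supplies kitty: 0.36 × 16 = 5.76.
So the deviation gain is 16 − 5.76 = 10.24, and the fine must be at least 10.24 dollars to wipe it out.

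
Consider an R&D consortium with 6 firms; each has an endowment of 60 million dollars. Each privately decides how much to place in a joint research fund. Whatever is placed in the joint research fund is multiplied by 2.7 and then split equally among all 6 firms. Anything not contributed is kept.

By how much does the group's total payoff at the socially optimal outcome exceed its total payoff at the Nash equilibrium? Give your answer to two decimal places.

Each contributed unit returns 2.7/6 = 0.4500 to its contributor — below 1 — so contributing 0 is dominant for every player. At the Nash equilibrium everyone keeps their 60, and the group total is 6 × 60 = 360.
Each contributed unit returns 2.700 to the group as a whole (0.4500 to each of 6 players), which exceeds 1, so the social optimum is full contribution: group total = 2.700 × 360 = 972.00.
Efficiency loss = 972.00 − 360 = 612.00.

612.00 million dollars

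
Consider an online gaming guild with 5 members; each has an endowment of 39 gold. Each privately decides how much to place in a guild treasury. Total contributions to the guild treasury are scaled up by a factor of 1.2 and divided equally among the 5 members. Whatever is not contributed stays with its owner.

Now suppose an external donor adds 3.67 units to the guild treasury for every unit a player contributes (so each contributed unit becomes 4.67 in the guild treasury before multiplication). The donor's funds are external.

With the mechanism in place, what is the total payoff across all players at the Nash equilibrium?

1092.78 gold

The effective private return per unit is now 1.2 × 4.67 / 5 = 1.1208 > 1, so every player's dominant strategy flips to full contribution.
So the Nash equilibrium is full contribution by all 5; the group earns 1.2 × 4.67 × 195 = 1092.78.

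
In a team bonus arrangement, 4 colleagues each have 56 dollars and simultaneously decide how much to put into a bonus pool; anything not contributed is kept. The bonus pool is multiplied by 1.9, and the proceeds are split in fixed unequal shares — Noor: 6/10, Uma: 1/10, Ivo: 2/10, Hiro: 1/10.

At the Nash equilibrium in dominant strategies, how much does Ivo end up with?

Player j's private return per contributed unit is 1.9 × (j's share). Contributing is weakly dominant for j when that share is at least 1/1.9 = 0.5263, and contributing 0 is dominant otherwise.
The only share above 0.5263 is Noor's 6/10, contributing 56; the remaining 3 contribute 0. Total contributed: 56.
Ivo keeps 56 and receives 1.9 × 56 × 2/10 = 21.28 from the bonus pool, for a payoff of 77.28.

77.28 dollars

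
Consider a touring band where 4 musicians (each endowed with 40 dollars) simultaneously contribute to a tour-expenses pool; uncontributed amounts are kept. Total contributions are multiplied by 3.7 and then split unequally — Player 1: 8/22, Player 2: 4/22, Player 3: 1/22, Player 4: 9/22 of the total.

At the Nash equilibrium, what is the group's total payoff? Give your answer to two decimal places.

376.00 dollars

Each unit j contributes comes back to j as 3.7 × (j's share), so j prefers to contribute only if that share exceeds 1/3.7 = 0.2703; otherwise keeping the unit dominates.
The shares above 0.2703 belong to Player 1 and Player 4, contributing 40 each; the remaining 2 contribute 0. Total contributed: 80.
The tour-expenses pool pays out 3.7 × 80 = 296.00 in total (split across the unequal shares, but the aggregate is all that matters for the group sum).
The 2 free-riders keep 40 each, adding 80. Group total = 80 + 296.00 = 376.00.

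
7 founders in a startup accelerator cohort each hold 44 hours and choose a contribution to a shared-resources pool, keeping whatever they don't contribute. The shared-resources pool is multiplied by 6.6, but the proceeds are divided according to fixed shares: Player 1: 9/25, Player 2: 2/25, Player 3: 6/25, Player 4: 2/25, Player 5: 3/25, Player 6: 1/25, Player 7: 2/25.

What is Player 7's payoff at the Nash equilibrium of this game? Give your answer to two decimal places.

For player j, contributing a unit is worthwhile iff 6.6 × (j's share) ≥ 1, i.e. iff j's share is at least 0.1515.
Player 1 and Player 3 are above the threshold, contributing 44 each; the remaining 5 contribute 0. Total contributed: 88.
Player 7 keeps 44 and receives 6.6 × 88 × 2/25 = 46.46 from the shared-resources pool, for a payoff of 90.46.

90.46 hours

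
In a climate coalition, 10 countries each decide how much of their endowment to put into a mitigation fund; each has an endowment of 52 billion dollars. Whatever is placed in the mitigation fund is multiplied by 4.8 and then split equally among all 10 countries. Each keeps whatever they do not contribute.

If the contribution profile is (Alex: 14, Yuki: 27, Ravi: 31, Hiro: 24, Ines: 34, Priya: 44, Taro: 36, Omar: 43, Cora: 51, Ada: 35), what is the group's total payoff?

1808.20 billion dollars

Total contributed: 14 + 27 + 31 + 24 + 34 + 44 + 36 + 43 + 51 + 35 = 339; total kept: 10 × 52 − 339 = 181.
The mitigation fund pays out 4.8 × 339 = 1627.20 in aggregate.
Group total = 181 + 1627.20 = 1808.20.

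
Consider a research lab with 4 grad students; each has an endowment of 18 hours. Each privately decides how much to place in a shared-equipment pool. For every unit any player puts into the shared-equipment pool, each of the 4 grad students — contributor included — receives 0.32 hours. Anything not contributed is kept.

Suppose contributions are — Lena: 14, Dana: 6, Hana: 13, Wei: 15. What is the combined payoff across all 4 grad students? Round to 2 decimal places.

85.44 hours

Total contributed: 14 + 6 + 13 + 15 = 48; total kept: 4 × 18 − 48 = 24.
The shared-equipment pool pays out 0.32 × 4 × 48 = 61.44 in aggregate.
Group total = 24 + 61.44 = 85.44.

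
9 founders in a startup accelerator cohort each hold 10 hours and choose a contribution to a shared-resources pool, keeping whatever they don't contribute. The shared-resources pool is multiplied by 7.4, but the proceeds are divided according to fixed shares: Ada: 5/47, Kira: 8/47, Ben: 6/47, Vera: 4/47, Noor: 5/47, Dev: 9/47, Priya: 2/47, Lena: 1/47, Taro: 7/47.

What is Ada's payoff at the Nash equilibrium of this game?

33.62 hours

Each unit j contributes comes back to j as 7.4 × (j's share), so j prefers to contribute only if that share exceeds 1/7.4 = 0.1351; otherwise keeping the unit dominates.
The shares above 0.1351 belong to Kira, Dev and Taro, contributing 10 each; the remaining 6 contribute 0. Total contributed: 30.
Ada keeps 10 and receives 7.4 × 30 × 5/47 = 23.62 from the shared-resources pool, for a payoff of 33.62.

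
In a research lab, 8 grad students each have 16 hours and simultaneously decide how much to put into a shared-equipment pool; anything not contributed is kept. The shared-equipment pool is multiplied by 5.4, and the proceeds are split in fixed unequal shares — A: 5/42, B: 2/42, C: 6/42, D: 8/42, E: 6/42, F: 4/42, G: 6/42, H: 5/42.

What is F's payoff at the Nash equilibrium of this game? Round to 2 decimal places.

For player j, contributing a unit is worthwhile iff 5.4 × (j's share) ≥ 1, i.e. iff j's share is at least 0.1852.
D alone (share 8/42) is above the threshold, contributing 16; the remaining 7 contribute 0. Total contributed: 16.
F keeps 16 and receives 5.4 × 16 × 4/42 = 8.23 from the shared-equipment pool, for a payoff of 24.23.

24.23 hours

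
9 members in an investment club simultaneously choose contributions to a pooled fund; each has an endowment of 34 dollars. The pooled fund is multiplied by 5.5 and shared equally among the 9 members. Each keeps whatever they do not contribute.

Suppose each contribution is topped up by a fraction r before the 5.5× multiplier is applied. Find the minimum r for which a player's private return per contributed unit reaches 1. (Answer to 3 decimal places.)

0.636

With matching at rate r, one contributed unit becomes (1 + r) in the pooled fund and returns 5.5 × (1 + r) / 9 to the contributor.
Setting this equal to 1: 1 + r = 9/5.5 = 1.6364.
So the minimum matching rate is r = 1.6364 − 1 = 0.636.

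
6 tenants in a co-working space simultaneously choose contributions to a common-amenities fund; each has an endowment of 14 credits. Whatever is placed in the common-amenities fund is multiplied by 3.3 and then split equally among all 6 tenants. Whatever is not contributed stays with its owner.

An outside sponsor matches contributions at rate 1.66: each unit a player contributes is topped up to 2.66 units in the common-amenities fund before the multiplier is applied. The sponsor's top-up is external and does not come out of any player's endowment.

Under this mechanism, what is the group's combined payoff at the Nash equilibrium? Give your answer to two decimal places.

The effective private return per unit is now 3.3 × 2.66 / 6 = 1.4630 > 1, so every player's dominant strategy flips to full contribution.
At the Nash equilibrium everyone contributes 14. Group total payoff = 3.3 × 2.66 × 84 = 737.35.

737.35 credits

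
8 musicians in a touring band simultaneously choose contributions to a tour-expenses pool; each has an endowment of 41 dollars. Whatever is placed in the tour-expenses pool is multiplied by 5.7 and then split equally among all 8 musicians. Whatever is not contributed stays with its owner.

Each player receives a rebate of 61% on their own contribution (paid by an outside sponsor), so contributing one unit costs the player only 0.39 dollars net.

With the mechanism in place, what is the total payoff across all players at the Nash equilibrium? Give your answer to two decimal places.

With the mechanism, a contributed unit returns (5.7/8) / 0.39 = 1.8269 per unit of net cost to the contributor — now above 1 — so contributing fully is weakly dominant for every player.
At the Nash equilibrium everyone contributes 41. Group total payoff = 8 × (41 × 0.61 + 5.7 × 41) = 2069.68.

2069.68 dollars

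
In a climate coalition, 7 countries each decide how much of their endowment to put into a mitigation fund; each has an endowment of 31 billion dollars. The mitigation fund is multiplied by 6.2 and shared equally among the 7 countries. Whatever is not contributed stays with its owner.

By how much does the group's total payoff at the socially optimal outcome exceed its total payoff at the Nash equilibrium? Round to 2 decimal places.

Each contributed unit returns 6.2/7 = 0.8857 to its contributor — below 1 — so contributing 0 is dominant for every player. At the Nash equilibrium everyone keeps their 31, and the group total is 7 × 31 = 217.
Each contributed unit returns 6.200 to the group as a whole (0.8857 to each of 7 players), which exceeds 1, so the social optimum is full contribution: group total = 6.200 × 217 = 1345.40.
Efficiency loss = 1345.40 − 217 = 1128.40.

1128.40 billion dollars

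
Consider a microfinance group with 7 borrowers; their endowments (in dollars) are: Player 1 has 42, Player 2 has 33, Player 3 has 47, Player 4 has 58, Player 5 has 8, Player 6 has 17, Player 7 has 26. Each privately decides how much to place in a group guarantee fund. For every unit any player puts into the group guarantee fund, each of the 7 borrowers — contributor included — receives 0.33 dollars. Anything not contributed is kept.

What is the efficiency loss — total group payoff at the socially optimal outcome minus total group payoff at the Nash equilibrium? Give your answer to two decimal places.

302.61 dollars

The private return per contributed unit is 0.33 < 1 for everyone, so the Nash equilibrium is zero contribution and the group total is Σ E_j = 42 + 33 + 47 + 58 + 8 + 17 + 26 = 231.
Each contributed unit returns 2.310 to the group, so the social optimum is full contribution by everyone: group total = 2.310 × 231 = 533.61.
Efficiency loss = (2.310 − 1) × 231 = 302.61.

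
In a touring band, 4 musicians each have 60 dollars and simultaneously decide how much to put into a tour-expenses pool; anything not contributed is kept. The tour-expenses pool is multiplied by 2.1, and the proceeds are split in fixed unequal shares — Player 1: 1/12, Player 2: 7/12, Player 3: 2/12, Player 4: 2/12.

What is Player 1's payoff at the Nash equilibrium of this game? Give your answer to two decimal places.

70.50 dollars

Each unit j contributes comes back to j as 2.1 × (j's share), so j prefers to contribute only if that share exceeds 1/2.1 = 0.4762; otherwise keeping the unit dominates.
Player 2 alone (share 7/12) is above the threshold, contributing 60; the remaining 3 contribute 0. Total contributed: 60.
Player 1 keeps 60 and receives 2.1 × 60 × 1/12 = 10.50 from the tour-expenses pool, for a payoff of 70.50.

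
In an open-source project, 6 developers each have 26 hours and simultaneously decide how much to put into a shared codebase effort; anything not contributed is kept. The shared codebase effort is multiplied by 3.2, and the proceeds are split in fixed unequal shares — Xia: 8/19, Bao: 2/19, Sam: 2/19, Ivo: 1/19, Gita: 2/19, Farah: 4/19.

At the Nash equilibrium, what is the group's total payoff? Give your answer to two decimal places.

Player j's private return per contributed unit is 3.2 × (j's share). Contributing is weakly dominant for j when that share is at least 1/3.2 = 0.3125, and contributing 0 is dominant otherwise.
Only Xia (8/19) clears that bar, contributing 26; the remaining 5 contribute 0. Total contributed: 26.
The shared codebase effort pays out 3.2 × 26 = 83.20 in total (split across the unequal shares, but the aggregate is all that matters for the group sum).
The 5 free-riders keep 26 each, adding 130. Group total = 130 + 83.20 = 213.20.

213.20 hours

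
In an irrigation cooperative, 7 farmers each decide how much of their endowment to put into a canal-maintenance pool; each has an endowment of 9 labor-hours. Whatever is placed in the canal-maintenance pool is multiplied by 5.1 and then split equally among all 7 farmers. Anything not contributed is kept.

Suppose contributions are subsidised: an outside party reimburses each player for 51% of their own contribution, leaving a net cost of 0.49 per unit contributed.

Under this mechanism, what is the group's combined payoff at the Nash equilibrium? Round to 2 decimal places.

353.43 labor-hours

With the mechanism, a contributed unit returns (5.1/7) / 0.49 = 1.4869 per unit of net cost to the contributor — now above 1 — so contributing fully is weakly dominant for every player.
So the Nash equilibrium is full contribution by all 7; the group earns 7 × (9 × 0.51 + 5.1 × 9) = 353.43.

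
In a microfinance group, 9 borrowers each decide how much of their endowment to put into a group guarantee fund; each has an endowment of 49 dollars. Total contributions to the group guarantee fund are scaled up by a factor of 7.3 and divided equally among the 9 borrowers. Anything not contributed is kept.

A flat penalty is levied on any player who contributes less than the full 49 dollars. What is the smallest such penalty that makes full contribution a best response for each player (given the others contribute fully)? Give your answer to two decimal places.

9.26 dollars

Given the others contribute fully, the best deviation is to contribute 0 (any partial contribution still incurs the fine and gives up units whose private return 0.8111 is below 1).
Deviating from 49 to 0 saves 49 dollars but forfeits the deviator's share of the drop in the group guarantee fund: 7.3/9 × 49 = 39.74.
So the deviation gain is 49 − 39.74 = 9.26, and the fine must be at least 9.26 dollars to wipe it out.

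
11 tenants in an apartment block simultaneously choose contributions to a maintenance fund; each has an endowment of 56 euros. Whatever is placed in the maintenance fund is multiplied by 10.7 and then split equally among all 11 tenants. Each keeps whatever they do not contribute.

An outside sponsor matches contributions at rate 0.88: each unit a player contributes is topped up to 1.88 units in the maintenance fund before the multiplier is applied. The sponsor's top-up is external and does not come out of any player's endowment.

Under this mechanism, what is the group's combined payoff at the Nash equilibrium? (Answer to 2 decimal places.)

Under the mechanism each unit contributed yields 10.7 × 1.88 / 11 = 1.8287 back to its contributor per unit of net cost, which exceeds 1, making full contribution the dominant choice for everyone.
So the Nash equilibrium is full contribution by all 11; the group earns 10.7 × 1.88 × 616 = 12391.46.

12391.46 euros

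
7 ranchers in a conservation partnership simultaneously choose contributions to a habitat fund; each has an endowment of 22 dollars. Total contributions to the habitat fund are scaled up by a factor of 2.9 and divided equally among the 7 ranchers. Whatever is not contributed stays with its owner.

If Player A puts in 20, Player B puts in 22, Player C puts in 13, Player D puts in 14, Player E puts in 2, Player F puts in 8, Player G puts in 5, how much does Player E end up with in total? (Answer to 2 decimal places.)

Total contributed: 20 + 22 + 13 + 14 + 2 + 8 + 5 = 84.
Each receives 2.9 × 84 / 7 = 34.80 from the habitat fund.
Player E keeps 22 − 2 = 20, so Player E's payoff is 20 + 34.80 = 54.80.

54.80 dollars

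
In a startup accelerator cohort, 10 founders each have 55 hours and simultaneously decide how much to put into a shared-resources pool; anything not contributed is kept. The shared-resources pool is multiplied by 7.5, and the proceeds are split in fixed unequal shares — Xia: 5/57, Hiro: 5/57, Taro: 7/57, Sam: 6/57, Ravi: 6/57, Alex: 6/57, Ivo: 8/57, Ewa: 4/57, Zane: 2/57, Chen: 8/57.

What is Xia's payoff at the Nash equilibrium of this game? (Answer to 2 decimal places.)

127.37 hours

Player j's private return per contributed unit is 7.5 × (j's share). Contributing is weakly dominant for j when that share is at least 1/7.5 = 0.1333, and contributing 0 is dominant otherwise.
Ivo and Chen clear that bar, contributing 55 each; the remaining 8 contribute 0. Total contributed: 110.
Xia keeps 55 and receives 7.5 × 110 × 5/57 = 72.37 from the shared-resources pool, for a payoff of 127.37.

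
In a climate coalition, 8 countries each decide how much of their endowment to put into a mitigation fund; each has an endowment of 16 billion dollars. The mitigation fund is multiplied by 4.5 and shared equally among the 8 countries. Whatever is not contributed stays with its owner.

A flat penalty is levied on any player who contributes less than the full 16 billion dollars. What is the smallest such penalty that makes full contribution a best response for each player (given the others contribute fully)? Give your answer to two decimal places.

7.00 billion dollars

Given the others contribute fully, the best deviation is to contribute 0 (any partial contribution still incurs the fine and gives up units whose private return 0.5625 is below 1).
Deviating from 16 to 0 saves 16 billion dollars but forfeits the deviator's share of the drop in the mitigation fund: 4.5/8 × 16 = 9.00.
So the deviation gain is 16 − 9.00 = 7.00, and the fine must be at least 7.00 billion dollars to wipe it out.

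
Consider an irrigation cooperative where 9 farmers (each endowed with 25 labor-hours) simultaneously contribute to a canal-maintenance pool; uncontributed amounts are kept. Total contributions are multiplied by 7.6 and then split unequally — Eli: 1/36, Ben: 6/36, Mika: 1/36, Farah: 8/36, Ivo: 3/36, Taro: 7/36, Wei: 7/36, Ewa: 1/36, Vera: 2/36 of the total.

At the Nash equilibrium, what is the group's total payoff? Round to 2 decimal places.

885.00 labor-hours

Each unit j contributes comes back to j as 7.6 × (j's share), so j prefers to contribute only if that share exceeds 1/7.6 = 0.1316; otherwise keeping the unit dominates.
The shares above 0.1316 belong to Ben, Farah, Taro and Wei, contributing 25 each; the remaining 5 contribute 0. Total contributed: 100.
The canal-maintenance pool pays out 7.6 × 100 = 760.00 in total (split across the unequal shares, but the aggregate is all that matters for the group sum).
The 5 free-riders keep 25 each, adding 125. Group total = 125 + 760.00 = 885.00.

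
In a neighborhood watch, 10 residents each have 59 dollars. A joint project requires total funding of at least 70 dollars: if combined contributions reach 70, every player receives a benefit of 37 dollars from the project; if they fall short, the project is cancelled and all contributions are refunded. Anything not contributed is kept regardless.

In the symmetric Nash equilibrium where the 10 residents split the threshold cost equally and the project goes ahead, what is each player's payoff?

89 dollars

Equal share of the threshold: 70/10 = 7.
At this profile no one gains by cutting their contribution: any cut drops the total below 70, the project is cancelled, contributions are refunded, and the deviator ends with 59, which is less than 59 − 7 + 37 = 89. Contributing more than 7 just wastes the excess. So contributing exactly 7 is a best response.
Each player's payoff: 59 − 7 + 37 = 89.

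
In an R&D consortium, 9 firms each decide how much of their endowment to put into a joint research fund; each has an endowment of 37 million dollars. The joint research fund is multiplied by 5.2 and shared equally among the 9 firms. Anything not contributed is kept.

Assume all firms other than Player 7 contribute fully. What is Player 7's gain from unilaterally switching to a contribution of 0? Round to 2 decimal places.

Switching from a contribution of 37 to 0 lets Player 7 keep an extra 37 million dollars, but lowers the joint research fund by 37, which costs Player 7 their own share of that drop: 5.2/9 × 37 = 21.38.
Net gain = 37 − 21.38 = 15.62. The private return per contributed unit (0.5778) is below 1, so free-riding is indeed the best response regardless of what the others do.

15.62 million dollars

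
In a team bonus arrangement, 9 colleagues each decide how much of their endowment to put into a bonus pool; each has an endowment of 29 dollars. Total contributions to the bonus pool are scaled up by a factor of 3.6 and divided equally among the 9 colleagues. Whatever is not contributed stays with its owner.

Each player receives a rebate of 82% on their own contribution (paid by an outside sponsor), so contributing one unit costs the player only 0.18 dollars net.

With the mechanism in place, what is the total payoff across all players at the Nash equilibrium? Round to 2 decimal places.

The effective private return per unit is now (3.6/9) / 0.18 = 2.2222 > 1, so every player's dominant strategy flips to full contribution.
At the Nash equilibrium everyone contributes 29. Group total payoff = 9 × (29 × 0.82 + 3.6 × 29) = 1153.62.

1153.62 dollars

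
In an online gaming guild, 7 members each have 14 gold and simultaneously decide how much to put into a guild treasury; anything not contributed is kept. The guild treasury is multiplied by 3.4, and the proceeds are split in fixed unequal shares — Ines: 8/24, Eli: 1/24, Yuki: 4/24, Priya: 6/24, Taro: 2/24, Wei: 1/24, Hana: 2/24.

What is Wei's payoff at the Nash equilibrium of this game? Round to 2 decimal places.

15.98 gold

For player j, contributing a unit is worthwhile iff 3.4 × (j's share) ≥ 1, i.e. iff j's share is at least 0.2941.
Only Ines (8/24) clears that bar, contributing 14; the remaining 6 contribute 0. Total contributed: 14.
Wei keeps 14 and receives 3.4 × 14 × 1/24 = 1.98 from the guild treasury, for a payoff of 15.98.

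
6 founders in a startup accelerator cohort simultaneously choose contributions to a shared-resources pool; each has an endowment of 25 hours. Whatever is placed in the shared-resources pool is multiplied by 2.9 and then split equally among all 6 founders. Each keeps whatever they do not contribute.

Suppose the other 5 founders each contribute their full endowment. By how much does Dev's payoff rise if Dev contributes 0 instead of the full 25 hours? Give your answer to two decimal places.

12.92 hours

Switching from a contribution of 25 to 0 lets Dev keep an extra 25 hours, but lowers the shared-resources pool by 25, which costs Dev their own share of that drop: 2.9/6 × 25 = 12.08.
Net gain = 25 − 12.08 = 12.92. The private return per contributed unit (0.4833) is below 1, so free-riding is indeed the best response regardless of what the others do.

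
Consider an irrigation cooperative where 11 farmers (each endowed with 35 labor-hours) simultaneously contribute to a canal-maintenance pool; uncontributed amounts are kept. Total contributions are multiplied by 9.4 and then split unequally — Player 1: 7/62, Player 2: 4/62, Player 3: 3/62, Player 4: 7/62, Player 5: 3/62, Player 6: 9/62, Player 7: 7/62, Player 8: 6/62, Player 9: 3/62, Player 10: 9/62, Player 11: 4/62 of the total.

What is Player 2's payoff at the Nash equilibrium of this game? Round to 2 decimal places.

Each unit j contributes comes back to j as 9.4 × (j's share), so j prefers to contribute only if that share exceeds 1/9.4 = 0.1064; otherwise keeping the unit dominates.
The shares above 0.1064 belong to Player 1, Player 4, Player 6, Player 7 and Player 10, contributing 35 each; the remaining 6 contribute 0. Total contributed: 175.
Player 2 keeps 35 and receives 9.4 × 175 × 4/62 = 106.13 from the canal-maintenance pool, for a payoff of 141.13.

141.13 labor-hours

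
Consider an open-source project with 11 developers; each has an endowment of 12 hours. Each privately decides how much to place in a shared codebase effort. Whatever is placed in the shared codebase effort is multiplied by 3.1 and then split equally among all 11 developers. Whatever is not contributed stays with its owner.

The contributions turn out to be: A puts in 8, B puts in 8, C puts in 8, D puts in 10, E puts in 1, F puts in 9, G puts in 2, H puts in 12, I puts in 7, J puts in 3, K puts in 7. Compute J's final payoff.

30.14 hours

Total contributed: 8 + 8 + 8 + 10 + 1 + 9 + 2 + 12 + 7 + 3 + 7 = 75.
Each receives 3.1 × 75 / 11 = 21.14 from the shared codebase effort.
J keeps 12 − 3 = 9, so J's payoff is 9 + 21.14 = 30.14.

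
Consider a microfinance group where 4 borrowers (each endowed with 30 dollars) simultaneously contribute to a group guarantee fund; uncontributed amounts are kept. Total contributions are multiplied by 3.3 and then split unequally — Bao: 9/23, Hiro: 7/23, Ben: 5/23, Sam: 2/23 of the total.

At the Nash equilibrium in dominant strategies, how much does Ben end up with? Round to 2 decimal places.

A player with share s gets back 3.3·s per unit contributed, so full contribution is dominant for anyone with s > 1/3.3 = 0.3030 and zero contribution is dominant for anyone below.
Bao and Hiro are above the threshold, contributing 30 each; the remaining 2 contribute 0. Total contributed: 60.
Ben keeps 30 and receives 3.3 × 60 × 5/23 = 43.04 from the group guarantee fund, for a payoff of 73.04.

73.04 dollars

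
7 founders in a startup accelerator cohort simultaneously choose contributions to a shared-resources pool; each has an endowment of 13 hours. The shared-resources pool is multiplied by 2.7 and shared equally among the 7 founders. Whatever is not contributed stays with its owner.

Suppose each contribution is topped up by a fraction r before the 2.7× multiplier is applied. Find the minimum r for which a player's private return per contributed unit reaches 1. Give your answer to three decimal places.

1.593

With matching at rate r, one contributed unit becomes (1 + r) in the shared-resources pool and returns 2.7 × (1 + r) / 7 to the contributor.
Setting this equal to 1: 1 + r = 7/2.7 = 2.5926.
So the minimum matching rate is r = 2.5926 − 1 = 1.593.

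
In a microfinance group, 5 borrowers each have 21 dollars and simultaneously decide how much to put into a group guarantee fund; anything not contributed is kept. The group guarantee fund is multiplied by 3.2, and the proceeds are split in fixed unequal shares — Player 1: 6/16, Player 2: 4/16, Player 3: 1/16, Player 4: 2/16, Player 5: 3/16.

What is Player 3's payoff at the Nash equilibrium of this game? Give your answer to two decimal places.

Each unit j contributes comes back to j as 3.2 × (j's share), so j prefers to contribute only if that share exceeds 1/3.2 = 0.3125; otherwise keeping the unit dominates.
Player 1 alone (share 6/16) is above the threshold, contributing 21; the remaining 4 contribute 0. Total contributed: 21.
Player 3 keeps 21 and receives 3.2 × 21 × 1/16 = 4.20 from the group guarantee fund, for a payoff of 25.20.

25.20 dollars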